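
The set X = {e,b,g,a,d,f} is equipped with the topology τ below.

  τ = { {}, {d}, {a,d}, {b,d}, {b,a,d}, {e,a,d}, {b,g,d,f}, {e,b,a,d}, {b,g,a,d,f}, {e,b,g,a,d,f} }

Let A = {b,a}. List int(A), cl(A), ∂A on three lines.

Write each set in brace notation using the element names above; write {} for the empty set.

opens ⊆ A: {}; union → int = {}
complement {e,g,d,f}; its interior {d}; cl(A) = X∖{d} = {e,b,g,a,f}
boundary = {e,b,g,a,f} ∖ {} = {e,b,g,a,f}

int(A) = {}
cl(A)  = {e,b,g,a,f}
∂A     = {e,b,g,a,f}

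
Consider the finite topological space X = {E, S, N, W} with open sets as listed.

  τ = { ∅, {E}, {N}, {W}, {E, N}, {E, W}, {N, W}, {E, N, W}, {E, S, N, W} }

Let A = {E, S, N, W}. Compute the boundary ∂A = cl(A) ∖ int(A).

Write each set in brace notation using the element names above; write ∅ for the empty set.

U open, U⊆A: ∅, {N}, {E}, {W}, {E, N}, {N, W}, {E, W}, {E, N, W}, {E, S, N, W}. int(A) = ⋃ = {E, S, N, W}
X∖A=∅, int(X∖A)=∅, hence cl(A)={E, S, N, W}
∂A: remove int from cl → ∅

∅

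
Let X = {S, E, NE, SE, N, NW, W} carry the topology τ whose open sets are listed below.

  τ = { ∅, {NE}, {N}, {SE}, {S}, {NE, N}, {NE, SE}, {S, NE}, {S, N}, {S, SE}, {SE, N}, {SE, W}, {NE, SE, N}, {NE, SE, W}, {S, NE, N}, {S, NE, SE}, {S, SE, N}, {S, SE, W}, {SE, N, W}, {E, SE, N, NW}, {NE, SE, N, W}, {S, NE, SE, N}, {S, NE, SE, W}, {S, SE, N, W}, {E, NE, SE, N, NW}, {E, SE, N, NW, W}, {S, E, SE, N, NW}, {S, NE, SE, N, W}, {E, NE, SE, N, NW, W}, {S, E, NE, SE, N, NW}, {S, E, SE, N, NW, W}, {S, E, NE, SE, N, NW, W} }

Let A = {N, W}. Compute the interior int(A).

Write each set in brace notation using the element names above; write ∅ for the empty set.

U open, U⊆A: ∅, {N}. int(A) = ⋃ = {N}

{N}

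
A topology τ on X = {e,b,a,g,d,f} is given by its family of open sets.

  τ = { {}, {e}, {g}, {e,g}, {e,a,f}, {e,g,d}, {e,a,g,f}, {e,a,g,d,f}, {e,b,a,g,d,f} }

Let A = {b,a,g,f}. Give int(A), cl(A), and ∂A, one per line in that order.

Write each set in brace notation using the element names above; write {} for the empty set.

int(A) = {g}
cl(A)  = {b,a,g,d,f}
∂A     = {b,a,d,f}

opens ⊆ A: {}, {g}; union → int = {g}
complement {e,d}; its interior {e}; cl(A) = X∖{e} = {b,a,g,d,f}
boundary = {b,a,g,d,f} ∖ {g} = {b,a,d,f}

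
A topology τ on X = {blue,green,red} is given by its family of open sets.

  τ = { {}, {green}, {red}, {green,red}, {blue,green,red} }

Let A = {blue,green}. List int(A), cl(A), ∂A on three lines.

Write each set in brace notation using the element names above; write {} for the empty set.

int(A) = {green}
cl(A)  = {blue,green}
∂A     = {blue}

interior: largest open inside A is {green} (from {}, {green})
cl via duality: int({red}) = {red}, so X∖{red} = {blue,green}
cl∖int = {blue}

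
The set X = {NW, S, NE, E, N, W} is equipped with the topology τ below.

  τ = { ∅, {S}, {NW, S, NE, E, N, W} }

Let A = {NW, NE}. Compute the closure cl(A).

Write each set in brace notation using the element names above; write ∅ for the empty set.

cl via duality: int({S, E, N, W}) = {S}, so X∖{S} = {NW, NE, E, N, W}

{NW, NE, E, N, W}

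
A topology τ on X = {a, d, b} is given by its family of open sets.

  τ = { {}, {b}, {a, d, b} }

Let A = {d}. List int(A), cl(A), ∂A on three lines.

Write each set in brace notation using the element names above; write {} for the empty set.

open subsets of A: {}; so int(A) = {}
closure: X∖int(X∖A) = X∖{b} = {a, d}
∂A = {a, d} minus {} = {a, d}

int(A) = {}
cl(A)  = {a, d}
∂A     = {a, d}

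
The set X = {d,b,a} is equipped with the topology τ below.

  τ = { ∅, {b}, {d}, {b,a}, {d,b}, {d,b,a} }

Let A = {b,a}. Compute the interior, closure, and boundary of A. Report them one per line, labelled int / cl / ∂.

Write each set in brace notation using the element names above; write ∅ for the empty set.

opens ⊆ A: ∅, {b}, {b,a}; union → int = {b,a}
complement {d}; its interior {d}; cl(A) = X∖{d} = {b,a}
boundary = {b,a} ∖ {b,a} = ∅

int(A) = {b,a}
cl(A)  = {b,a}
∂A     = ∅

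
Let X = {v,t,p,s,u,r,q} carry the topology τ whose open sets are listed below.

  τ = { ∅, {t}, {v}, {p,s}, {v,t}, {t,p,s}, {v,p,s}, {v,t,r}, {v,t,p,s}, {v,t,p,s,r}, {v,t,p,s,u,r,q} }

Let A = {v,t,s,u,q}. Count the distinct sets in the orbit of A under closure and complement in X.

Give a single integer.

complement {p,r}; its interior ∅; cl(A) = X∖∅ = {v,t,p,s,u,r,q}
With k = closure, c = complement:
  1. A     = {v,t,s,u,q}
  2. kA    = {v,t,p,s,u,r,q}
  3. cA    = {p,r}
  4. ckA   = ∅
  5. kcA   = {p,s,u,r,q}
  6. ckcA  = {v,t}
  7. kckcA = {v,t,u,r,q}
  8. ckckcA = {p,s}
  9. kckckcA = {p,s,u,q}
  10. ckckckcA = {v,t,r}
k, c of each give nothing new

10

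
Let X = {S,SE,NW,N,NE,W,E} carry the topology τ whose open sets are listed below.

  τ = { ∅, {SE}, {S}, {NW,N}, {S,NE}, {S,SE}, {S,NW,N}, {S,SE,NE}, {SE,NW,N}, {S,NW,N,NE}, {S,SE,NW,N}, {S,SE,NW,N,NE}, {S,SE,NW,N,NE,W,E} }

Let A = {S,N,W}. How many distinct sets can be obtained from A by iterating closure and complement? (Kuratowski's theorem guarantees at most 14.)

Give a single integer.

12

cl via duality: int({SE,NW,NE,E}) = {SE}, so X∖{SE} = {S,NW,N,NE,W,E}
Write k for closure, c for complement:
  1. A     = {S,N,W}
  2. kA    = {S,NW,N,NE,W,E}
  3. cA    = {SE,NW,NE,E}
  4. ckA   = {SE}
  5. kcA   = {SE,NW,N,NE,W,E}
  6. kckA  = {SE,W,E}
  7. ckcA  = {S}
  8. ckckA = {S,NW,N,NE}
  9. kckcA = {S,NE,W,E}
  10. ckckcA = {SE,NW,N}
  11. kckckcA = {SE,NW,N,W,E}
  12. ckckckcA = {S,NE}
applying k or c yields no new set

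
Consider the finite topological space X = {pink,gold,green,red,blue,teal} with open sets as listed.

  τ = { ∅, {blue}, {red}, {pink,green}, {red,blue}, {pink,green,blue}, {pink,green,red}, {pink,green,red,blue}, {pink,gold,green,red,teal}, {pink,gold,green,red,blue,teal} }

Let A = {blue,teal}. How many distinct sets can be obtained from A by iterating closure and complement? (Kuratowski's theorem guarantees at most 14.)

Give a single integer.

complement {pink,gold,green,red}; its interior {pink,green,red}; cl(A) = X∖{pink,green,red} = {gold,blue,teal}
With k = closure, c = complement:
  1. A     = {blue,teal}
  2. kA    = {gold,blue,teal}
  3. cA    = {pink,gold,green,red}
  4. ckA   = {pink,green,red}
  5. kcA   = {pink,gold,green,red,teal}
  6. ckcA  = {blue}
k, c of each give nothing new

6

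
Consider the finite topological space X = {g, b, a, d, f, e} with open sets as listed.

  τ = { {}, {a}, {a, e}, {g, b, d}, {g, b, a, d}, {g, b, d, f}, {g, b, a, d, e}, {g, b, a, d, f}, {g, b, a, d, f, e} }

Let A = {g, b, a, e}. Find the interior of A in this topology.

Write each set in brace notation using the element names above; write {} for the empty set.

{a, e}

opens ⊆ A: {}, {a}, {a, e}; union → int = {a, e}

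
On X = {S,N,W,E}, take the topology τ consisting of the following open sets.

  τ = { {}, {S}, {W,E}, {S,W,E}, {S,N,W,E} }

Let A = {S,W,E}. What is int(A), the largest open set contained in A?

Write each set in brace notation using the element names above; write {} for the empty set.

opens ⊆ A: {}, {S}, {W,E}, {S,W,E}; union → int = {S,W,E}

{S,W,E}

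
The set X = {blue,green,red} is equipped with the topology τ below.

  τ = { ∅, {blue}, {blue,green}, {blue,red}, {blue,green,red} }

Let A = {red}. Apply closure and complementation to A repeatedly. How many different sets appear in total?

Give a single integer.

X∖A={blue,green}, int(X∖A)={blue,green}, hence cl(A)={red}
Orbit (k=closure, c=complement):
  1. A     = {red}
  2. cA    = {blue,green}
  3. kcA   = {blue,green,red}
  4. ckcA  = ∅
(closed under both — stop)

4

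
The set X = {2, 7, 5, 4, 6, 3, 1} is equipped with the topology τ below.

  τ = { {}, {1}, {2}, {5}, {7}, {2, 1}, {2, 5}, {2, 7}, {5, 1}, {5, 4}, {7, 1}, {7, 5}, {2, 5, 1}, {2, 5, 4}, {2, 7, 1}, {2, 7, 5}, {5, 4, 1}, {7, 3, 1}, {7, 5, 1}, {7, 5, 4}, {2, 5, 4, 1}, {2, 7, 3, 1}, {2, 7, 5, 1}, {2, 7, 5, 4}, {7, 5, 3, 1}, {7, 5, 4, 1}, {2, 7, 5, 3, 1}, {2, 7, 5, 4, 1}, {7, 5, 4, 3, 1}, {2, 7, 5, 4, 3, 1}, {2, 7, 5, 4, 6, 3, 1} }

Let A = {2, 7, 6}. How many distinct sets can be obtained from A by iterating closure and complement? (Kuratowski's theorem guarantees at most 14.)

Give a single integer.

complement {5, 4, 3, 1}; its interior {5, 4, 1}; cl(A) = X∖{5, 4, 1} = {2, 7, 6, 3}
With k = closure, c = complement:
  1. A     = {2, 7, 6}
  2. kA    = {2, 7, 6, 3}
  3. cA    = {5, 4, 3, 1}
  4. ckA   = {5, 4, 1}
  5. kcA   = {5, 4, 6, 3, 1}
  6. ckcA  = {2, 7}
k, c of each give nothing new

6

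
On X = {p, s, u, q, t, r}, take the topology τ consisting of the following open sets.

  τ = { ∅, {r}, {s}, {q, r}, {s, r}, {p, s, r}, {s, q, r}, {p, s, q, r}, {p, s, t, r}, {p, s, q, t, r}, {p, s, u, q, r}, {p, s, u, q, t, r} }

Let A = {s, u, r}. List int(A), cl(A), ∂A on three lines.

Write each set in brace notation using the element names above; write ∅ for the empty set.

int(A) = {s, r}
cl(A)  = {p, s, u, q, t, r}
∂A     = {p, u, q, t}

U open, U⊆A: ∅, {r}, {s}, {s, r}. int(A) = ⋃ = {s, r}
X∖A={p, q, t}, int(X∖A)=∅, hence cl(A)={p, s, u, q, t, r}
∂A: remove int from cl → {p, u, q, t}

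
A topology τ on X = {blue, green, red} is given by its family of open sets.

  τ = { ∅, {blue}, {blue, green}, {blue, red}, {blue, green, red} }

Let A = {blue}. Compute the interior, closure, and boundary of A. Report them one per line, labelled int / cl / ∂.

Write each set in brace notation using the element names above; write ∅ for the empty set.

opens ⊆ A: ∅, {blue}; union → int = {blue}
complement {green, red}; its interior ∅; cl(A) = X∖∅ = {blue, green, red}
boundary = {blue, green, red} ∖ {blue} = {green, red}

int(A) = {blue}
cl(A)  = {blue, green, red}
∂A     = {green, red}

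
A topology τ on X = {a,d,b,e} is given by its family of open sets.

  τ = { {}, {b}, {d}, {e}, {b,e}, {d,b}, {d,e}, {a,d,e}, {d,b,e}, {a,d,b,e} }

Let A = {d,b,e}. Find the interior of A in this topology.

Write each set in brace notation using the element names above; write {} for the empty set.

{d,b,e}

open subsets of A: {}, {e}, {b}, {d}, {d,e}, {b,e}, {d,b}, {d,b,e}; so int(A) = {d,b,e}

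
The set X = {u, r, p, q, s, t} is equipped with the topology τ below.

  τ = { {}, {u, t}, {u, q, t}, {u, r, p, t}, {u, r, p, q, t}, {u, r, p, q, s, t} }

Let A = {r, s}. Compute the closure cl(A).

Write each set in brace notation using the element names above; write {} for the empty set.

{r, p, s}

complement {u, p, q, t}; its interior {u, q, t}; cl(A) = X∖{u, q, t} = {r, p, s}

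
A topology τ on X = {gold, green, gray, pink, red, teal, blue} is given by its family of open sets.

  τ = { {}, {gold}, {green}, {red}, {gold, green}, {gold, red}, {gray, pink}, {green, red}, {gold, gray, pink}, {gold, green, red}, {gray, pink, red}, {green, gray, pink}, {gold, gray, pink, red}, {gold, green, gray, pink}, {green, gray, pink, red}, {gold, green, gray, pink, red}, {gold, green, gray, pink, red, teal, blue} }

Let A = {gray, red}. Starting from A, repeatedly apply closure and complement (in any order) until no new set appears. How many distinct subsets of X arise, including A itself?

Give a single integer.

10

cl via duality: int({gold, green, pink, teal, blue}) = {gold, green}, so X∖{gold, green} = {gray, pink, red, teal, blue}
Write k for closure, c for complement:
  1. A     = {gray, red}
  2. kA    = {gray, pink, red, teal, blue}
  3. cA    = {gold, green, pink, teal, blue}
  4. ckA   = {gold, green}
  5. kcA   = {gold, green, gray, pink, teal, blue}
  6. kckA  = {gold, green, teal, blue}
  7. ckcA  = {red}
  8. ckckA = {gray, pink, red}
  9. kckcA = {red, teal, blue}
  10. ckckcA = {gold, green, gray, pink}
applying k or c yields no new set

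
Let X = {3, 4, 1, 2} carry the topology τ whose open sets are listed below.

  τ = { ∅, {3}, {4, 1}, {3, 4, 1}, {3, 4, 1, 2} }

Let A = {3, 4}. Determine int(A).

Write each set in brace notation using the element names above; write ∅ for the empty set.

interior: largest open inside A is {3} (from ∅, {3})

{3}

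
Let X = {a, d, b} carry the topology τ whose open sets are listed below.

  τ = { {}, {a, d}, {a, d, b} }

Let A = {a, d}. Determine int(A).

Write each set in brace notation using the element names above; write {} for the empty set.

opens ⊆ A: {}, {a, d}; union → int = {a, d}

{a, d}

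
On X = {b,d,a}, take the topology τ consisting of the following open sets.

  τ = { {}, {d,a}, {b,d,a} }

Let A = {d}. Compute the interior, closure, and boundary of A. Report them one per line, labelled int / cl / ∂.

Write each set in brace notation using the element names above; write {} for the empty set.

int(A) = {}
cl(A)  = {b,d,a}
∂A     = {b,d,a}

open subsets of A: {}; so int(A) = {}
closure: X∖int(X∖A) = X∖{} = {b,d,a}
∂A = {b,d,a} minus {} = {b,d,a}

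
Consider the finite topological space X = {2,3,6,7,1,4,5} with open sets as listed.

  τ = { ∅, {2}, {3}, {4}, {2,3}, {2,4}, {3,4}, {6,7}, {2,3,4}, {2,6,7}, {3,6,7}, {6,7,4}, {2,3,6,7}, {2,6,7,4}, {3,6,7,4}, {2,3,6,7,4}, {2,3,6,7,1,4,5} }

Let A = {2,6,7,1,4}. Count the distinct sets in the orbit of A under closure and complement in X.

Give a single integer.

6

cl via duality: int({3,5}) = {3}, so X∖{3} = {2,6,7,1,4,5}
Write k for closure, c for complement:
  1. A     = {2,6,7,1,4}
  2. kA    = {2,6,7,1,4,5}
  3. cA    = {3,5}
  4. ckA   = {3}
  5. kcA   = {3,1,5}
  6. ckcA  = {2,6,7,4}
applying k or c yields no new set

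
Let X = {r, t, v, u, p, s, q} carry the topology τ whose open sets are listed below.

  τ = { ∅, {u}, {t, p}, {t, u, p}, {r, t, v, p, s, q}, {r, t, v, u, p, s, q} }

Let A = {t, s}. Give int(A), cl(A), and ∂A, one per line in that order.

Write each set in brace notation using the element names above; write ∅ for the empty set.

int(A) = ∅
cl(A)  = {r, t, v, p, s, q}
∂A     = {r, t, v, p, s, q}

U open, U⊆A: ∅. int(A) = ⋃ = ∅
X∖A={r, v, u, p, q}, int(X∖A)={u}, hence cl(A)={r, t, v, p, s, q}
∂A: remove int from cl → {r, t, v, p, s, q}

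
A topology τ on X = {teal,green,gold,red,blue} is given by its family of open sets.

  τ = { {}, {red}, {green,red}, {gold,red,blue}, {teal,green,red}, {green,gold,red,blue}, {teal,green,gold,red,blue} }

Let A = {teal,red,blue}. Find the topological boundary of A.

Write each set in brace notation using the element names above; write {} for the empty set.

{teal,green,gold,blue}

interior: largest open inside A is {red} (from {}, {red})
cl via duality: int({green,gold}) = {}, so X∖{} = {teal,green,gold,red,blue}
cl∖int = {teal,green,gold,blue}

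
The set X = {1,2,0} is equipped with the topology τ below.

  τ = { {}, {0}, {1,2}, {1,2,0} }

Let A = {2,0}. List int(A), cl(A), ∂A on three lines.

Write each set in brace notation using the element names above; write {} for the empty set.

opens ⊆ A: {}, {0}; union → int = {0}
complement {1}; its interior {}; cl(A) = X∖{} = {1,2,0}
boundary = {1,2,0} ∖ {0} = {1,2}

int(A) = {0}
cl(A)  = {1,2,0}
∂A     = {1,2}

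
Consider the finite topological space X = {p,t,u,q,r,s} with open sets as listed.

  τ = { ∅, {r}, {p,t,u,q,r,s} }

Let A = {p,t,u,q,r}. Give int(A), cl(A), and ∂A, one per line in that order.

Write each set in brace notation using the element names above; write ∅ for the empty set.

U open, U⊆A: ∅, {r}. int(A) = ⋃ = {r}
X∖A={s}, int(X∖A)=∅, hence cl(A)={p,t,u,q,r,s}
∂A: remove int from cl → {p,t,u,q,s}

int(A) = {r}
cl(A)  = {p,t,u,q,r,s}
∂A     = {p,t,u,q,s}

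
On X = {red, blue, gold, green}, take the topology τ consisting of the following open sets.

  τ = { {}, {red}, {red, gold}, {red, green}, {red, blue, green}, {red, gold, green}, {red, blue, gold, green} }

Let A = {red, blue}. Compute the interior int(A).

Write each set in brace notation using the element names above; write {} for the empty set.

{red}

open subsets of A: {}, {red}; so int(A) = {red}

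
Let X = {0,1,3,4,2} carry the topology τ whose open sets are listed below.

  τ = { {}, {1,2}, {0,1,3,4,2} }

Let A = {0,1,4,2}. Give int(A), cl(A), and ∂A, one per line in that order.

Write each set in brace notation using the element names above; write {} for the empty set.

interior: largest open inside A is {1,2} (from {}, {1,2})
cl via duality: int({3}) = {}, so X∖{} = {0,1,3,4,2}
cl∖int = {0,3,4}

int(A) = {1,2}
cl(A)  = {0,1,3,4,2}
∂A     = {0,3,4}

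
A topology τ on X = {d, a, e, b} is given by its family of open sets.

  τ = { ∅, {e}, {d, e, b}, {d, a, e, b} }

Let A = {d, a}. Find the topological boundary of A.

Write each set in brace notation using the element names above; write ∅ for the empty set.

U open, U⊆A: ∅. int(A) = ⋃ = ∅
X∖A={e, b}, int(X∖A)={e}, hence cl(A)={d, a, b}
∂A: remove int from cl → {d, a, b}

{d, a, b}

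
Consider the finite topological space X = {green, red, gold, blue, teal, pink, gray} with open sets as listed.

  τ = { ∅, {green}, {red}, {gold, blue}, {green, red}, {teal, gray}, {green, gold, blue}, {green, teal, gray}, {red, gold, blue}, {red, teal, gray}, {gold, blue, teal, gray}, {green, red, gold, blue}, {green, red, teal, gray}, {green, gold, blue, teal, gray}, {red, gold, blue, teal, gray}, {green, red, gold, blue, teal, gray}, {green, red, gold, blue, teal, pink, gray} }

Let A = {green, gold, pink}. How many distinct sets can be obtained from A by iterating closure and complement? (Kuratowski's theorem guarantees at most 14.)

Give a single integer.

complement {red, blue, teal, gray}; its interior {red, teal, gray}; cl(A) = X∖{red, teal, gray} = {green, gold, blue, pink}
With k = closure, c = complement:
  1. A     = {green, gold, pink}
  2. kA    = {green, gold, blue, pink}
  3. cA    = {red, blue, teal, gray}
  4. ckA   = {red, teal, gray}
  5. kcA   = {red, gold, blue, teal, pink, gray}
  6. kckA  = {red, teal, pink, gray}
  7. ckcA  = {green}
  8. ckckA = {green, gold, blue}
  9. kckcA = {green, pink}
  10. ckckcA = {red, gold, blue, teal, gray}
k, c of each give nothing new

10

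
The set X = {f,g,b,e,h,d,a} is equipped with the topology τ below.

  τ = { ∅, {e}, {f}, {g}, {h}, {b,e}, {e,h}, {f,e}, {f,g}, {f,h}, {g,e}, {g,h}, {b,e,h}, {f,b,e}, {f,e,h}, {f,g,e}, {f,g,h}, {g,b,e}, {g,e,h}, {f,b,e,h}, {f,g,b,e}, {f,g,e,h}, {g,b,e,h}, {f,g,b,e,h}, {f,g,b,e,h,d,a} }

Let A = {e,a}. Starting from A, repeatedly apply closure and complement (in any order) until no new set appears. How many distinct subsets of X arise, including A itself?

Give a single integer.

8

X∖A={f,g,b,h,d}, int(X∖A)={f,g,h}, hence cl(A)={b,e,d,a}
Orbit (k=closure, c=complement):
  1. A     = {e,a}
  2. kA    = {b,e,d,a}
  3. cA    = {f,g,b,h,d}
  4. ckA   = {f,g,h}
  5. kcA   = {f,g,b,h,d,a}
  6. kckA  = {f,g,h,d,a}
  7. ckcA  = {e}
  8. ckckA = {b,e}
(closed under both — stop)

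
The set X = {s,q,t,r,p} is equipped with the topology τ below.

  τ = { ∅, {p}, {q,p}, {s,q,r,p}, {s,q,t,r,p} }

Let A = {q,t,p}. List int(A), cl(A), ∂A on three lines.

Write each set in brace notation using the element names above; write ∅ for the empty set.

int(A) = {q,p}
cl(A)  = {s,q,t,r,p}
∂A     = {s,t,r}

opens ⊆ A: ∅, {p}, {q,p}; union → int = {q,p}
complement {s,r}; its interior ∅; cl(A) = X∖∅ = {s,q,t,r,p}
boundary = {s,q,t,r,p} ∖ {q,p} = {s,t,r}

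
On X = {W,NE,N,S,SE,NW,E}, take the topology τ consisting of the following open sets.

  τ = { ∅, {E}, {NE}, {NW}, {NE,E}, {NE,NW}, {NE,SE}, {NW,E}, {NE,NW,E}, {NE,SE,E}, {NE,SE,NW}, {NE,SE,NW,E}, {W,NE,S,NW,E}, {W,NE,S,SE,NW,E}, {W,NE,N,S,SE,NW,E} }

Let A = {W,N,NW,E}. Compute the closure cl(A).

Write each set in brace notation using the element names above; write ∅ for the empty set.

{W,N,S,NW,E}

closure: X∖int(X∖A) = X∖{NE,SE} = {W,N,S,NW,E}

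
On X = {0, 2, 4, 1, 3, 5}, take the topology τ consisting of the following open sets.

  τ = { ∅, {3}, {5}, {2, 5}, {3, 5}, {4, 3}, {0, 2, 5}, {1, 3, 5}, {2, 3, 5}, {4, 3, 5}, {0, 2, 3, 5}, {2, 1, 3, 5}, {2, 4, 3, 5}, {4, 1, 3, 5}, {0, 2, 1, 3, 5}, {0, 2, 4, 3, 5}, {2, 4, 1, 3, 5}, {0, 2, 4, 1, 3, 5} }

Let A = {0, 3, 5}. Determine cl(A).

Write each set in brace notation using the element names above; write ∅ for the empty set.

X∖A={2, 4, 1}, int(X∖A)=∅, hence cl(A)={0, 2, 4, 1, 3, 5}

{0, 2, 4, 1, 3, 5}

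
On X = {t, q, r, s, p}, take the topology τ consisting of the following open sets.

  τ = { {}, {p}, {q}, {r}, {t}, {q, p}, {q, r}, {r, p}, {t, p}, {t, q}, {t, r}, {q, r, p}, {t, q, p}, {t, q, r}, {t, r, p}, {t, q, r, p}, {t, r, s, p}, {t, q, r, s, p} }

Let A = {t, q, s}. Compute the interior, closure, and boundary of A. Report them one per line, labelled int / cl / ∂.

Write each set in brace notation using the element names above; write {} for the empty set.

interior: largest open inside A is {t, q} (from {}, {t}, {q}, {t, q})
cl via duality: int({r, p}) = {r, p}, so X∖{r, p} = {t, q, s}
cl∖int = {s}

int(A) = {t, q}
cl(A)  = {t, q, s}
∂A     = {s}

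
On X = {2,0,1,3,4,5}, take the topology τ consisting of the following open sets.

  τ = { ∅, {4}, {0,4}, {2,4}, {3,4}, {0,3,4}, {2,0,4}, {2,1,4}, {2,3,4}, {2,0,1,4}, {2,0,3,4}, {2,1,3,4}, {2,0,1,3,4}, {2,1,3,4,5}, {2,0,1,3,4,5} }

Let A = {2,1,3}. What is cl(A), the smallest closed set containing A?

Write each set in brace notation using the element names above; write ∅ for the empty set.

{2,1,3,5}

complement {0,4,5}; its interior {0,4}; cl(A) = X∖{0,4} = {2,1,3,5}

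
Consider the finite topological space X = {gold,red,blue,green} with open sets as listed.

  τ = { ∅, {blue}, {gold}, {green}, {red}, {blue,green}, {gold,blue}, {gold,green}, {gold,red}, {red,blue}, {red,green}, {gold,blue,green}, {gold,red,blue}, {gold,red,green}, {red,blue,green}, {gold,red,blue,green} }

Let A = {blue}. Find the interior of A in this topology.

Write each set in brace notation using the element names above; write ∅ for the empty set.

{blue}

U open, U⊆A: ∅, {blue}. int(A) = ⋃ = {blue}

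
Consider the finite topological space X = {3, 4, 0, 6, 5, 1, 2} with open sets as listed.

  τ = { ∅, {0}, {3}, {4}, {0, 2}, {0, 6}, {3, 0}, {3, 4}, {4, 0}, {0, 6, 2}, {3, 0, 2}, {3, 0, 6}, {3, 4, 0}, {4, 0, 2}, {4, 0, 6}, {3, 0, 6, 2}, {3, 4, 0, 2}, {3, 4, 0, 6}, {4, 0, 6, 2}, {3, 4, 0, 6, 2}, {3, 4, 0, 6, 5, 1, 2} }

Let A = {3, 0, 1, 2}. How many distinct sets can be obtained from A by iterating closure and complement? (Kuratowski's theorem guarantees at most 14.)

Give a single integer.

8

X∖A={4, 6, 5}, int(X∖A)={4}, hence cl(A)={3, 0, 6, 5, 1, 2}
Orbit (k=closure, c=complement):
  1. A     = {3, 0, 1, 2}
  2. kA    = {3, 0, 6, 5, 1, 2}
  3. cA    = {4, 6, 5}
  4. ckA   = {4}
  5. kcA   = {4, 6, 5, 1}
  6. kckA  = {4, 5, 1}
  7. ckcA  = {3, 0, 2}
  8. ckckA = {3, 0, 6, 2}
(closed under both — stop)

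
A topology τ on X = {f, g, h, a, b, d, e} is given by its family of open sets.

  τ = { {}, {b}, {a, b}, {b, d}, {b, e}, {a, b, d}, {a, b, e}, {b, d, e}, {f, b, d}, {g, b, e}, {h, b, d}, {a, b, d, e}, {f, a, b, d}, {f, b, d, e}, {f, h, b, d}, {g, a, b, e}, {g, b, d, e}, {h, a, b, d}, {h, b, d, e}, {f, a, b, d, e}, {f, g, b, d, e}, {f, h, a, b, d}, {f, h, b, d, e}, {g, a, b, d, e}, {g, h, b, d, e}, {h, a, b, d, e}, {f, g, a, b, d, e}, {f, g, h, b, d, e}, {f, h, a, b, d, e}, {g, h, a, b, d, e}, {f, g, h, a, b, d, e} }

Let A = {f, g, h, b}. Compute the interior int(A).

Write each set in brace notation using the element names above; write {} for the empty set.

open subsets of A: {}, {b}; so int(A) = {b}

{b}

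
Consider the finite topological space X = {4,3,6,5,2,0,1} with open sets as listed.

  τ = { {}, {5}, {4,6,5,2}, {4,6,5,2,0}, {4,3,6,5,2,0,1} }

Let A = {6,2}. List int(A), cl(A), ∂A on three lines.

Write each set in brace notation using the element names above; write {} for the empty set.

int(A) = {}
cl(A)  = {4,3,6,2,0,1}
∂A     = {4,3,6,2,0,1}

interior: largest open inside A is {} (from {})
cl via duality: int({4,3,5,0,1}) = {5}, so X∖{5} = {4,3,6,2,0,1}
cl∖int = {4,3,6,2,0,1}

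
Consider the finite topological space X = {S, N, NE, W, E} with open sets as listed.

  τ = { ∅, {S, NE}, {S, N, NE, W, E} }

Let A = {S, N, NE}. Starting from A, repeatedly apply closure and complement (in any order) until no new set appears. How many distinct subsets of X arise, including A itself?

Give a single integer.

6

closure: X∖int(X∖A) = X∖∅ = {S, N, NE, W, E}
Let k=closure and c=complement:
  1. A     = {S, N, NE}
  2. kA    = {S, N, NE, W, E}
  3. cA    = {W, E}
  4. ckA   = ∅
  5. kcA   = {N, W, E}
  6. ckcA  = {S, NE}
— saturated at 6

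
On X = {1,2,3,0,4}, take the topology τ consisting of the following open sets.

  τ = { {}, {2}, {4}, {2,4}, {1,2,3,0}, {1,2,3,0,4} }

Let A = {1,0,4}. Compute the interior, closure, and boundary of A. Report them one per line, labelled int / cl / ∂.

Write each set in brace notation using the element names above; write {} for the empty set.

int(A) = {4}
cl(A)  = {1,3,0,4}
∂A     = {1,3,0}

U open, U⊆A: {}, {4}. int(A) = ⋃ = {4}
X∖A={2,3}, int(X∖A)={2}, hence cl(A)={1,3,0,4}
∂A: remove int from cl → {1,3,0}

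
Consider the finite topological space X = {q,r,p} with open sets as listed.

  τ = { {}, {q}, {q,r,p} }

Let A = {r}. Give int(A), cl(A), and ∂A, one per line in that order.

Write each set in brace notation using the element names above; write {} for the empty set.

int(A) = {}
cl(A)  = {r,p}
∂A     = {r,p}

opens ⊆ A: {}; union → int = {}
complement {q,p}; its interior {q}; cl(A) = X∖{q} = {r,p}
boundary = {r,p} ∖ {} = {r,p}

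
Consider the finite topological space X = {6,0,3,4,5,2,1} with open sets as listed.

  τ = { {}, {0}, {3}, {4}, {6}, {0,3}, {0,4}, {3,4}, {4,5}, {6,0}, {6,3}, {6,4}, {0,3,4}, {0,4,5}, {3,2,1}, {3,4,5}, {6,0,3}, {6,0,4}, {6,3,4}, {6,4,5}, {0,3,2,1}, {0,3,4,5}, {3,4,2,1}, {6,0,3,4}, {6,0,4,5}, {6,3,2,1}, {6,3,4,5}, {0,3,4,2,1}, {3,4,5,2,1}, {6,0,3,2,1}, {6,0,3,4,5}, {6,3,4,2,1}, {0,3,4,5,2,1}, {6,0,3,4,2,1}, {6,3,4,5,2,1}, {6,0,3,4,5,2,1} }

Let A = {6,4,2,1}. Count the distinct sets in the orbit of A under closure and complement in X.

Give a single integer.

8

X∖A={0,3,5}, int(X∖A)={0,3}, hence cl(A)={6,4,5,2,1}
Orbit (k=closure, c=complement):
  1. A     = {6,4,2,1}
  2. kA    = {6,4,5,2,1}
  3. cA    = {0,3,5}
  4. ckA   = {0,3}
  5. kcA   = {0,3,5,2,1}
  6. kckA  = {0,3,2,1}
  7. ckcA  = {6,4}
  8. ckckA = {6,4,5}
(closed under both — stop)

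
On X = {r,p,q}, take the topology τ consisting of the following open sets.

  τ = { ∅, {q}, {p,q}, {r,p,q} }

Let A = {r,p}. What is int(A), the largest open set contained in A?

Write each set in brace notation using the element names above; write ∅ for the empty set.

∅

interior: largest open inside A is ∅ (from ∅)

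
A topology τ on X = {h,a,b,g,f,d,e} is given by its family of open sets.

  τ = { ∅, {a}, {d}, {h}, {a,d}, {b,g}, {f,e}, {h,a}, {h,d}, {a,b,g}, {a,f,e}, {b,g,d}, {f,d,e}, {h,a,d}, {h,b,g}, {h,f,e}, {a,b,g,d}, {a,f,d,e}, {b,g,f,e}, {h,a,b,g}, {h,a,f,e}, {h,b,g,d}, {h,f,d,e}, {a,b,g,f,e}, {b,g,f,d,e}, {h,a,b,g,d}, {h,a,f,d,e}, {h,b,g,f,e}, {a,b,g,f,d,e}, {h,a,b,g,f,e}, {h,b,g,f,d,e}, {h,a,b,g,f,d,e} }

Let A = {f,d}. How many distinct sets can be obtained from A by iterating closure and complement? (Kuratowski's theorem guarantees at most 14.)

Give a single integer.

cl via duality: int({h,a,b,g,e}) = {h,a,b,g}, so X∖{h,a,b,g} = {f,d,e}
Write k for closure, c for complement:
  1. A     = {f,d}
  2. kA    = {f,d,e}
  3. cA    = {h,a,b,g,e}
  4. ckA   = {h,a,b,g}
  5. kcA   = {h,a,b,g,f,e}
  6. ckcA  = {d}
applying k or c yields no new set

6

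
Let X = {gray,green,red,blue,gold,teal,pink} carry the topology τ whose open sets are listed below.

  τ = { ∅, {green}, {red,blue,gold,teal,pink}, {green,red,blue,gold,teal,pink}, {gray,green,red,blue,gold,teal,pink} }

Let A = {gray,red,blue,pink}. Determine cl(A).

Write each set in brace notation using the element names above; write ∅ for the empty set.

cl via duality: int({green,gold,teal}) = {green}, so X∖{green} = {gray,red,blue,gold,teal,pink}

{gray,red,blue,gold,teal,pink}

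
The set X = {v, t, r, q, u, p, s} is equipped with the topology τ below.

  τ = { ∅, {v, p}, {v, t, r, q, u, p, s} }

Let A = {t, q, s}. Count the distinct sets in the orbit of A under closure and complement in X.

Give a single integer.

6

X∖A={v, r, u, p}, int(X∖A)={v, p}, hence cl(A)={t, r, q, u, s}
Orbit (k=closure, c=complement):
  1. A     = {t, q, s}
  2. kA    = {t, r, q, u, s}
  3. cA    = {v, r, u, p}
  4. ckA   = {v, p}
  5. kcA   = {v, t, r, q, u, p, s}
  6. ckcA  = ∅
(closed under both — stop)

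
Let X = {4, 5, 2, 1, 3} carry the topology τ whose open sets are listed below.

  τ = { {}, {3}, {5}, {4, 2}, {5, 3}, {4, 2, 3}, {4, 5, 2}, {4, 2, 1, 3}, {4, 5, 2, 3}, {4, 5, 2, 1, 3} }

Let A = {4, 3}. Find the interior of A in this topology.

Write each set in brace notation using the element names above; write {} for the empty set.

opens ⊆ A: {}, {3}; union → int = {3}

{3}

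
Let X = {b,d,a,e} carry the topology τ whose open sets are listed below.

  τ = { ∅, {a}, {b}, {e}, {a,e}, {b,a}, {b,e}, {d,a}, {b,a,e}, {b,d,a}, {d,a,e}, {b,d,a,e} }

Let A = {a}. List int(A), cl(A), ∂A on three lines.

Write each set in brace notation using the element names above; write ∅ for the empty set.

int(A) = {a}
cl(A)  = {d,a}
∂A     = {d}

open subsets of A: ∅, {a}; so int(A) = {a}
closure: X∖int(X∖A) = X∖{b,e} = {d,a}
∂A = {d,a} minus {a} = {d}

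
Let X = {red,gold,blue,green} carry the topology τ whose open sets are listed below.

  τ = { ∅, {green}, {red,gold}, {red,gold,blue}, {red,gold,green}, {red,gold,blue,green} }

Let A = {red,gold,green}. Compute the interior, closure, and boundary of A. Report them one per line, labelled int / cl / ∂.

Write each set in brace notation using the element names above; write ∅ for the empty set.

opens ⊆ A: ∅, {green}, {red,gold}, {red,gold,green}; union → int = {red,gold,green}
complement {blue}; its interior ∅; cl(A) = X∖∅ = {red,gold,blue,green}
boundary = {red,gold,blue,green} ∖ {red,gold,green} = {blue}

int(A) = {red,gold,green}
cl(A)  = {red,gold,blue,green}
∂A     = {blue}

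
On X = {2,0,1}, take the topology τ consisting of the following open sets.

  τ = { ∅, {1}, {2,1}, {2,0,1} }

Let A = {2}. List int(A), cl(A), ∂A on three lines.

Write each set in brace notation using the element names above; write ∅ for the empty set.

interior: largest open inside A is ∅ (from ∅)
cl via duality: int({0,1}) = {1}, so X∖{1} = {2,0}
cl∖int = {2,0}

int(A) = ∅
cl(A)  = {2,0}
∂A     = {2,0}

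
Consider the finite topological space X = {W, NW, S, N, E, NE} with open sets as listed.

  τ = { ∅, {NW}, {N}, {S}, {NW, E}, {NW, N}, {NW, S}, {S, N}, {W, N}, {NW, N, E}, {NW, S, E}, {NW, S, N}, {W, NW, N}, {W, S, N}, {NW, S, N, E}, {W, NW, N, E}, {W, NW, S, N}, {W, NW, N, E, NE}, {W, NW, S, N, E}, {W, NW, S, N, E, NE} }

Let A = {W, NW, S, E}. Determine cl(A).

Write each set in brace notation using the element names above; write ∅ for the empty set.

{W, NW, S, E, NE}

complement {N, NE}; its interior {N}; cl(A) = X∖{N} = {W, NW, S, E, NE}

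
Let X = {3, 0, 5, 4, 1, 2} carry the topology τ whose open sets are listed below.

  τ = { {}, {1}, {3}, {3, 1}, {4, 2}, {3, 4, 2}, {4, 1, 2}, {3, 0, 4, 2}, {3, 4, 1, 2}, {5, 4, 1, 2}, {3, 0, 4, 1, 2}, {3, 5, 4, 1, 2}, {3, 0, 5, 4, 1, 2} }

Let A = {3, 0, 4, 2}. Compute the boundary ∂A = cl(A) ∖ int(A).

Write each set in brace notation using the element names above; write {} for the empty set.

{5}

U open, U⊆A: {}, {3}, {4, 2}, {3, 4, 2}, {3, 0, 4, 2}. int(A) = ⋃ = {3, 0, 4, 2}
X∖A={5, 1}, int(X∖A)={1}, hence cl(A)={3, 0, 5, 4, 2}
∂A: remove int from cl → {5}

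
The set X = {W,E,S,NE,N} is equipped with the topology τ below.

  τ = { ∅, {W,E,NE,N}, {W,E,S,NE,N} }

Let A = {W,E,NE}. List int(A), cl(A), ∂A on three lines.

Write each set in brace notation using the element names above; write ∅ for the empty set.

U open, U⊆A: ∅. int(A) = ⋃ = ∅
X∖A={S,N}, int(X∖A)=∅, hence cl(A)={W,E,S,NE,N}
∂A: remove int from cl → {W,E,S,NE,N}

int(A) = ∅
cl(A)  = {W,E,S,NE,N}
∂A     = {W,E,S,NE,N}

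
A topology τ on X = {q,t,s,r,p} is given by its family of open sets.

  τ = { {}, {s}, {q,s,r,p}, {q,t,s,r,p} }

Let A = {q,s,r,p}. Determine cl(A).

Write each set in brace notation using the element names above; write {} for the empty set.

closure: X∖int(X∖A) = X∖{} = {q,t,s,r,p}

{q,t,s,r,p}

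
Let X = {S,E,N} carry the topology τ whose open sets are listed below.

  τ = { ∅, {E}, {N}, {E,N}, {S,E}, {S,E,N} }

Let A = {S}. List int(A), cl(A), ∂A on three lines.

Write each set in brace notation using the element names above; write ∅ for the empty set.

opens ⊆ A: ∅; union → int = ∅
complement {E,N}; its interior {E,N}; cl(A) = X∖{E,N} = {S}
boundary = {S} ∖ ∅ = {S}

int(A) = ∅
cl(A)  = {S}
∂A     = {S}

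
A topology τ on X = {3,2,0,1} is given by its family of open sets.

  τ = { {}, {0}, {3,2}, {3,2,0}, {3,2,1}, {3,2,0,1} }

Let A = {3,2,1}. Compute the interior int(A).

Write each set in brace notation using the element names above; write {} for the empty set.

{3,2,1}

open subsets of A: {}, {3,2}, {3,2,1}; so int(A) = {3,2,1}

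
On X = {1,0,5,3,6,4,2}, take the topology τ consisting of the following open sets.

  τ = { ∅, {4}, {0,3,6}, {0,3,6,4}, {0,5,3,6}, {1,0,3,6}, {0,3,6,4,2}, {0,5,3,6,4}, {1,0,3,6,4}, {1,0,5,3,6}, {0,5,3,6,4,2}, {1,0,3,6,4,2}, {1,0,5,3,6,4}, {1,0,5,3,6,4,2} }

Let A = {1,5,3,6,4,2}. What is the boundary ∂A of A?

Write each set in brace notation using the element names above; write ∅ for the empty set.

opens ⊆ A: ∅, {4}; union → int = {4}
complement {0}; its interior ∅; cl(A) = X∖∅ = {1,0,5,3,6,4,2}
boundary = {1,0,5,3,6,4,2} ∖ {4} = {1,0,5,3,6,2}

{1,0,5,3,6,2}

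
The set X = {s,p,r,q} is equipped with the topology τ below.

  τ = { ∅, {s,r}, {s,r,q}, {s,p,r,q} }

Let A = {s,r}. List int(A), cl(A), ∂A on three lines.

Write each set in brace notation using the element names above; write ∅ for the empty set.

int(A) = {s,r}
cl(A)  = {s,p,r,q}
∂A     = {p,q}

U open, U⊆A: ∅, {s,r}. int(A) = ⋃ = {s,r}
X∖A={p,q}, int(X∖A)=∅, hence cl(A)={s,p,r,q}
∂A: remove int from cl → {p,q}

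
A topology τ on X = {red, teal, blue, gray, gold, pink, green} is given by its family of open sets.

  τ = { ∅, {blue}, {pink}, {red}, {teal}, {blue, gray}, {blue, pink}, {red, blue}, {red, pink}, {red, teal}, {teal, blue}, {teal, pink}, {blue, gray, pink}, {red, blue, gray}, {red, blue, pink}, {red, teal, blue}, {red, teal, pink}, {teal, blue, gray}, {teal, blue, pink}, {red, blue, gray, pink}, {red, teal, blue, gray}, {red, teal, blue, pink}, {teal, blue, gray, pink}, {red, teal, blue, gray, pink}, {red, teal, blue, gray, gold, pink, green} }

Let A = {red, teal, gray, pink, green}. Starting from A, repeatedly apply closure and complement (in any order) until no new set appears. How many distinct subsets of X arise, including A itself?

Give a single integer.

closure: X∖int(X∖A) = X∖{blue} = {red, teal, gray, gold, pink, green}
Let k=closure and c=complement:
  1. A     = {red, teal, gray, pink, green}
  2. kA    = {red, teal, gray, gold, pink, green}
  3. cA    = {blue, gold}
  4. ckA   = {blue}
  5. kcA   = {blue, gray, gold, green}
  6. ckcA  = {red, teal, pink}
  7. kckcA = {red, teal, gold, pink, green}
  8. ckckcA = {blue, gray}
— saturated at 8

8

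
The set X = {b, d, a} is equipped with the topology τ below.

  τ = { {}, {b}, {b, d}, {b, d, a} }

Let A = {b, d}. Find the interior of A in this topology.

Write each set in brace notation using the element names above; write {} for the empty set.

{b, d}

open subsets of A: {}, {b}, {b, d}; so int(A) = {b, d}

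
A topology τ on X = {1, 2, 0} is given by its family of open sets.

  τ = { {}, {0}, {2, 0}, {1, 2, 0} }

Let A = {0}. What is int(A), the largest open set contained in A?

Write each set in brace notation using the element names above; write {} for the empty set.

U open, U⊆A: {}, {0}. int(A) = ⋃ = {0}

{0}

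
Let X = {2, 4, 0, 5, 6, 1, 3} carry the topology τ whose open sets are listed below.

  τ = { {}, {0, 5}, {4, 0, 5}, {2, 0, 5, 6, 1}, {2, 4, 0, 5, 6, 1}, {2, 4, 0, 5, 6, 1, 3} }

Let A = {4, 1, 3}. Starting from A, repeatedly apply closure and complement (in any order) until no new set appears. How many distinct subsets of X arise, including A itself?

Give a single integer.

cl via duality: int({2, 0, 5, 6}) = {0, 5}, so X∖{0, 5} = {2, 4, 6, 1, 3}
Write k for closure, c for complement:
  1. A     = {4, 1, 3}
  2. kA    = {2, 4, 6, 1, 3}
  3. cA    = {2, 0, 5, 6}
  4. ckA   = {0, 5}
  5. kcA   = {2, 4, 0, 5, 6, 1, 3}
  6. ckcA  = {}
applying k or c yields no new set

6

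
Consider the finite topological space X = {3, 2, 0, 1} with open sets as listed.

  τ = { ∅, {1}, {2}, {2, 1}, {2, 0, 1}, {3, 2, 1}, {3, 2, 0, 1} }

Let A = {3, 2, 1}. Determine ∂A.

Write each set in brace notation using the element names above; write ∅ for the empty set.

{0}

opens ⊆ A: ∅, {2}, {1}, {2, 1}, {3, 2, 1}; union → int = {3, 2, 1}
complement {0}; its interior ∅; cl(A) = X∖∅ = {3, 2, 0, 1}
boundary = {3, 2, 0, 1} ∖ {3, 2, 1} = {0}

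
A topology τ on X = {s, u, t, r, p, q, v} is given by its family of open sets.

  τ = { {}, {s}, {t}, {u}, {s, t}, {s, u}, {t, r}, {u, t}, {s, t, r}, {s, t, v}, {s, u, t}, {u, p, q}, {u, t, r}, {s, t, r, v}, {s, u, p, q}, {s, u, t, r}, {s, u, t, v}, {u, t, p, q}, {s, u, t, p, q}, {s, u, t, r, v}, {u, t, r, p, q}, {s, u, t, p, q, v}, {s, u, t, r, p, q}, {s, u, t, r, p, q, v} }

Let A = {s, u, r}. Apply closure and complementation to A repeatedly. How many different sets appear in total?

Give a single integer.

10

complement {t, p, q, v}; its interior {t}; cl(A) = X∖{t} = {s, u, r, p, q, v}
With k = closure, c = complement:
  1. A     = {s, u, r}
  2. kA    = {s, u, r, p, q, v}
  3. cA    = {t, p, q, v}
  4. ckA   = {t}
  5. kcA   = {t, r, p, q, v}
  6. kckA  = {t, r, v}
  7. ckcA  = {s, u}
  8. ckckA = {s, u, p, q}
  9. kckcA = {s, u, p, q, v}
  10. ckckcA = {t, r}
k, c of each give nothing new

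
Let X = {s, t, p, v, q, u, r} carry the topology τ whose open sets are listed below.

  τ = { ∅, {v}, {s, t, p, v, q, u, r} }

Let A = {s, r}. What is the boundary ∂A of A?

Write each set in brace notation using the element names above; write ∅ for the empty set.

{s, t, p, q, u, r}

open subsets of A: ∅; so int(A) = ∅
closure: X∖int(X∖A) = X∖{v} = {s, t, p, q, u, r}
∂A = {s, t, p, q, u, r} minus ∅ = {s, t, p, q, u, r}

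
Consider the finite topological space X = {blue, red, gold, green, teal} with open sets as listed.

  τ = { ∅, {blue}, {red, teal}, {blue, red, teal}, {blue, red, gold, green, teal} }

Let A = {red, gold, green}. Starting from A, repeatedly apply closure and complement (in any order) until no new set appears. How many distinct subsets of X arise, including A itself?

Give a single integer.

8

closure: X∖int(X∖A) = X∖{blue} = {red, gold, green, teal}
Let k=closure and c=complement:
  1. A     = {red, gold, green}
  2. kA    = {red, gold, green, teal}
  3. cA    = {blue, teal}
  4. ckA   = {blue}
  5. kcA   = {blue, red, gold, green, teal}
  6. kckA  = {blue, gold, green}
  7. ckcA  = ∅
  8. ckckA = {red, teal}
— saturated at 8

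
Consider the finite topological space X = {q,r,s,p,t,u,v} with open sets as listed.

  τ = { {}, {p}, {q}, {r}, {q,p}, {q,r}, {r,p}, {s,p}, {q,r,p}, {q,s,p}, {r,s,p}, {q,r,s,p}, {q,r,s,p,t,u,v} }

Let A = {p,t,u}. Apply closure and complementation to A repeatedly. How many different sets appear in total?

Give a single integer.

complement {q,r,s,v}; its interior {q,r}; cl(A) = X∖{q,r} = {s,p,t,u,v}
With k = closure, c = complement:
  1. A     = {p,t,u}
  2. kA    = {s,p,t,u,v}
  3. cA    = {q,r,s,v}
  4. ckA   = {q,r}
  5. kcA   = {q,r,s,t,u,v}
  6. kckA  = {q,r,t,u,v}
  7. ckcA  = {p}
  8. ckckA = {s,p}
k, c of each give nothing new

8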